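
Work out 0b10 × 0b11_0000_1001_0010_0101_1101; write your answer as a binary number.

0b11000010010010010111010

Multiply each base-2 digit by 2, carrying:
  1×2 = 2 → write 0 carry 1
  0×2+1 = 1 → write 1
  1×2 = 2 → write 0 carry 1
  1×2+1 = 3 → write 1 carry 1
  1×2+1 = 3 → write 1 carry 1
  0×2+1 = 1 → write 1
  1×2 = 2 → write 0 carry 1
  0×2+1 = 1 → write 1
  0×2 = 0 → write 0
  1×2 = 2 → write 0 carry 1
  0×2+1 = 1 → write 1
  0×2 = 0 → write 0
  1×2 = 2 → write 0 carry 1
  0×2+1 = 1 → write 1
  0×2 = 0 → write 0
  1×2 = 2 → write 0 carry 1
  0×2+1 = 1 → write 1
  0×2 = 0 → write 0
  0×2 = 0 → write 0
  0×2 = 0 → write 0
  1×2 = 2 → write 0 carry 1
  1×2+1 = 3 → write 1 carry 1
  remaining carry: 1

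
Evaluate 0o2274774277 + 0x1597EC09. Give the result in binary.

0o2274774277 = 0b10010111100111111100010111111 in binary.
0x1597EC09 = 0b10101100101111110110000001001 in binary.
Add column by column in base 2, right to left:
  1+1 = 0 carry 1
  1+0+1 = 0 carry 1
  1+0+1 = 0 carry 1
  1+1+1 = 1 carry 1
  1+0+1 = 0 carry 1
  1+0+1 = 0 carry 1
  0+0+1 = 1
  1+0 = 1
  0+0 = 0
  0+0 = 0
  0+1 = 1
  1+1 = 0 carry 1
  1+0+1 = 0 carry 1
  1+1+1 = 1 carry 1
  1+1+1 = 1 carry 1
  1+1+1 = 1 carry 1
  1+1+1 = 1 carry 1
  1+1+1 = 1 carry 1
  0+1+1 = 0 carry 1
  0+0+1 = 1
  1+1 = 0 carry 1
  1+0+1 = 0 carry 1
  1+0+1 = 0 carry 1
  1+1+1 = 1 carry 1
  0+1+1 = 0 carry 1
  1+0+1 = 0 carry 1
  0+1+1 = 0 carry 1
  0+0+1 = 1
  1+1 = 0 carry 1
  final carry 1

0b101000100010111110010011001000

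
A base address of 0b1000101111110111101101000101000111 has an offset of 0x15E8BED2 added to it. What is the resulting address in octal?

0o110561710031

0b1000101111110111101101000101000111 = 0o105767550507 in octal.
0x15E8BED2 = 0o2572137322 in octal.
Add column by column in base 8, right to left:
  7+2 = 1 carry 1
  0+2+1 = 3
  5+3 = 0 carry 1
  0+7+1 = 0 carry 1
  5+3+1 = 1 carry 1
  5+1+1 = 7
  7+2 = 1 carry 1
  6+7+1 = 6 carry 1
  7+5+1 = 5 carry 1
  5+2+1 = 0 carry 1
  0+0+1 = 1
  1+0 = 1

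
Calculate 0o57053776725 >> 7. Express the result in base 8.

7 bits is not a whole number of base-8 digits; in binary: 101111000101011111111110111010101 >> 7 = 10111100010101111111111011.

0o274257773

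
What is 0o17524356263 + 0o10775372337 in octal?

0o30521750622

Add column by column in base 8, right to left:
  3+7 = 2 carry 1
  6+3+1 = 2 carry 1
  2+3+1 = 6
  6+2 = 0 carry 1
  5+7+1 = 5 carry 1
  3+3+1 = 7
  4+5 = 1 carry 1
  2+7+1 = 2 carry 1
  5+7+1 = 5 carry 1
  7+0+1 = 0 carry 1
  1+1+1 = 3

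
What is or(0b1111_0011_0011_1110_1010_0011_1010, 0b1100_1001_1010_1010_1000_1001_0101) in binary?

0b1111101110111110101010111111

OR bit by bit (1 where either bit is 1):
  1111001100111110101000111010
| 1100100110101010100010010101
= 1111101110111110101010111111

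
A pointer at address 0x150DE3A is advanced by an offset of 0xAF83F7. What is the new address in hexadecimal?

Add column by column in base 16, right to left:
  A+7 = 1 carry 1
  3+F+1 = 3 carry 1
  E+3+1 = 2 carry 1
  D+8+1 = 6 carry 1
  0+F+1 = 0 carry 1
  5+A+1 = 0 carry 1
  1+0+1 = 2

0x2006231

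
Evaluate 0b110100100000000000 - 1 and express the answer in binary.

0b110100011111111111

The trailing 11 digits are 0, so subtracting 1 borrows through: they become 1 and the next digit up decrements.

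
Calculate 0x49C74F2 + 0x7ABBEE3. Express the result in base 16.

0xC4833D5

Add column by column in base 16, right to left:
  2+3 = 5
  F+E = D carry 1
  4+E+1 = 3 carry 1
  7+B+1 = 3 carry 1
  C+B+1 = 8 carry 1
  9+A+1 = 4 carry 1
  4+7+1 = C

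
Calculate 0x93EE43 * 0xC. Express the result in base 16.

Multiply each base-16 digit by 12, carrying:
  3×12 = 36 → write 4 carry 2
  4×12+2 = 50 → write 2 carry 3
  E×12+3 = 171 → write B carry 10
  E×12+10 = 178 → write 2 carry 11
  3×12+11 = 47 → write F carry 2
  9×12+2 = 110 → write E carry 6
  remaining carry: 6

0x6EF2B24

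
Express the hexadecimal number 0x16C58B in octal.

Expand each hex digit to 4 bits: 1=0001 6=0110 C=1100 5=0101 8=1000 B=1011.
Group the bits in threes: 101 101 100 010 110 001 011 → 5542613.

0o5542613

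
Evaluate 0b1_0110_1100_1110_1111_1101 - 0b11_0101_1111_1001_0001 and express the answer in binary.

0b100110110111101101100

Subtract column by column in base 2:
  1-1 → 0
  0-0 → 0
  1-0 → 1
  1-0 → 1
  1-1 → 0
  1-0 → 1
  1-0 → 1
  1-1 → 0
  0-1 → 1 (borrow)
  1-1-1 → 1 (borrow)
  1-1-1 → 1 (borrow)
  1-1-1 → 1 (borrow)
  0-1-1 → 0 (borrow)
  0-0-1 → 1 (borrow)
  1-1-1 → 1 (borrow)
  1-0-1 → 0
  0-1 → 1 (borrow)
  1-1-1 → 1 (borrow)
  1-0-1 → 0
  0-0 → 0
  1-0 → 1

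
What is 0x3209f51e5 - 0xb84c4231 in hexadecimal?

0x268530fb4

Subtract column by column in base 16:
  5-1 → 4
  e-3 → b
  1-2 → f (borrow)
  5-4-1 → 0
  f-c → 3
  9-4 → 5
  0-8 → 8 (borrow)
  2-b-1 → 6 (borrow)
  3-0-1 → 2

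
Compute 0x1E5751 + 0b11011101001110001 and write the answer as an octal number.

0o10010702

0x1E5751 = 0o7453521 in octal.
0b11011101001110001 = 0o335161 in octal.
Add column by column in base 8, right to left:
  1+1 = 2
  2+6 = 0 carry 1
  5+1+1 = 7
  3+5 = 0 carry 1
  5+3+1 = 1 carry 1
  4+3+1 = 0 carry 1
  7+0+1 = 0 carry 1
  final carry 1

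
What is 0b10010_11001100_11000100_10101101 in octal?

Group the bits in threes: 010 010 110 011 001 100 010 010 101 101 → 2263142255.

0o2263142255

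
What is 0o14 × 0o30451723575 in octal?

0o446766754734

Multiply each base-8 digit by 12, carrying:
  5×12 = 60 → write 4 carry 7
  7×12+7 = 91 → write 3 carry 11
  5×12+11 = 71 → write 7 carry 8
  3×12+8 = 44 → write 4 carry 5
  2×12+5 = 29 → write 5 carry 3
  7×12+3 = 87 → write 7 carry 10
  1×12+10 = 22 → write 6 carry 2
  5×12+2 = 62 → write 6 carry 7
  4×12+7 = 55 → write 7 carry 6
  0×12+6 = 6 → write 6
  3×12 = 36 → write 4 carry 4
  remaining carry: 4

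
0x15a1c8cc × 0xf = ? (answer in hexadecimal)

Multiply each base-16 digit by 15, carrying:
  c×15 = 180 → write 4 carry 11
  c×15+11 = 191 → write f carry 11
  8×15+11 = 131 → write 3 carry 8
  c×15+8 = 188 → write c carry 11
  1×15+11 = 26 → write a carry 1
  a×15+1 = 151 → write 7 carry 9
  5×15+9 = 84 → write 4 carry 5
  1×15+5 = 20 → write 4 carry 1
  remaining carry: 1

0x1447ac3f4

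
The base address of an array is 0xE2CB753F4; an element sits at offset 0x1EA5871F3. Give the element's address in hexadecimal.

0x10170FC5E7

Add column by column in base 16, right to left:
  4+3 = 7
  F+F = E carry 1
  3+1+1 = 5
  5+7 = C
  7+8 = F
  B+5 = 0 carry 1
  C+A+1 = 7 carry 1
  2+E+1 = 1 carry 1
  E+1+1 = 0 carry 1
  final carry 1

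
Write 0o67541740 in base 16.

0xDEC3E0

Each octal digit is 3 bits: 6=110 7=111 5=101 4=100 1=001 7=111 4=100 0=000.
Group the bits into nibbles: 1101 1110 1100 0011 1110 0000 → DEC3E0.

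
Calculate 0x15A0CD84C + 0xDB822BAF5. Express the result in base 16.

0xF122F9341

Add column by column in base 16, right to left:
  C+5 = 1 carry 1
  4+F+1 = 4 carry 1
  8+A+1 = 3 carry 1
  D+B+1 = 9 carry 1
  C+2+1 = F
  0+2 = 2
  A+8 = 2 carry 1
  5+B+1 = 1 carry 1
  1+D+1 = F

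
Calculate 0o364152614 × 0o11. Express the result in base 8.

Multiply each base-8 digit by 9, carrying:
  4×9 = 36 → write 4 carry 4
  1×9+4 = 13 → write 5 carry 1
  6×9+1 = 55 → write 7 carry 6
  2×9+6 = 24 → write 0 carry 3
  5×9+3 = 48 → write 0 carry 6
  1×9+6 = 15 → write 7 carry 1
  4×9+1 = 37 → write 5 carry 4
  6×9+4 = 58 → write 2 carry 7
  3×9+7 = 34 → write 2 carry 4
  remaining carry: 4

0o4225700754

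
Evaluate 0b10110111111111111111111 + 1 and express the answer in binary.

0b10111000000000000000000

The trailing 18 digits are 1 (max in base 2), so adding 1 cascades: they roll to 0 and the next digit up increments.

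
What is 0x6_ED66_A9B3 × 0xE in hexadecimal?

0x60FB9D47CA

Multiply each base-16 digit by 14, carrying:
  3×14 = 42 → write A carry 2
  B×14+2 = 156 → write C carry 9
  9×14+9 = 135 → write 7 carry 8
  A×14+8 = 148 → write 4 carry 9
  6×14+9 = 93 → write D carry 5
  6×14+5 = 89 → write 9 carry 5
  D×14+5 = 187 → write B carry 11
  E×14+11 = 207 → write F carry 12
  6×14+12 = 96 → write 0 carry 6
  remaining carry: 6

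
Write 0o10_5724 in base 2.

0b1000101111010100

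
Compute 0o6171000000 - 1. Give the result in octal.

The trailing 6 digits are 0, so subtracting 1 borrows through: they become 7 and the next digit up decrements.

0o6170777777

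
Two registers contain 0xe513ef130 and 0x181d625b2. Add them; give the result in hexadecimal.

0xfd31516e2

Add column by column in base 16, right to left:
  0+2 = 2
  3+b = e
  1+5 = 6
  f+2 = 1 carry 1
  e+6+1 = 5 carry 1
  3+d+1 = 1 carry 1
  1+1+1 = 3
  5+8 = d
  e+1 = f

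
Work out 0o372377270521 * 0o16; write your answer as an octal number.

Multiply each base-8 digit by 14, carrying:
  1×14 = 14 → write 6 carry 1
  2×14+1 = 29 → write 5 carry 3
  5×14+3 = 73 → write 1 carry 9
  0×14+9 = 9 → write 1 carry 1
  7×14+1 = 99 → write 3 carry 12
  2×14+12 = 40 → write 0 carry 5
  7×14+5 = 103 → write 7 carry 12
  7×14+12 = 110 → write 6 carry 13
  3×14+13 = 55 → write 7 carry 6
  2×14+6 = 34 → write 2 carry 4
  7×14+4 = 102 → write 6 carry 12
  3×14+12 = 54 → write 6 carry 6
  remaining carry: 6

0o6662767031156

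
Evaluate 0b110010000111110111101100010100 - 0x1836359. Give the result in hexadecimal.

0x309C17BB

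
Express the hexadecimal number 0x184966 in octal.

Expand each hex digit to 4 bits: 1=0001 8=1000 4=0100 9=1001 6=0110 6=0110.
Group the bits in threes: 110 000 100 100 101 100 110 → 6044546.

0o6044546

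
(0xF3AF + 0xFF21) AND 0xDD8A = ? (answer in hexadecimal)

Add column by column in base 16, right to left:
  F+1 = 0 carry 1
  A+2+1 = D
  3+F = 2 carry 1
  F+F+1 = F carry 1
  final carry 1
Sum = 0x1F2D0; now AND with 0xDD8A:
  1&0=0, F&D=D, 2&D=0, D&8=8, 0&A=0

0xD080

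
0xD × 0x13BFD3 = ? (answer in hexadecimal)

0x100BDB7

Multiply each base-16 digit by 13, carrying:
  3×13 = 39 → write 7 carry 2
  D×13+2 = 171 → write B carry 10
  F×13+10 = 205 → write D carry 12
  B×13+12 = 155 → write B carry 9
  3×13+9 = 48 → write 0 carry 3
  1×13+3 = 16 → write 0 carry 1
  remaining carry: 1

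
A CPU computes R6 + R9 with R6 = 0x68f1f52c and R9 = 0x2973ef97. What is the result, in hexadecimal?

0x9265e4c3

Add column by column in base 16, right to left:
  c+7 = 3 carry 1
  2+9+1 = c
  5+f = 4 carry 1
  f+e+1 = e carry 1
  1+3+1 = 5
  f+7 = 6 carry 1
  8+9+1 = 2 carry 1
  6+2+1 = 9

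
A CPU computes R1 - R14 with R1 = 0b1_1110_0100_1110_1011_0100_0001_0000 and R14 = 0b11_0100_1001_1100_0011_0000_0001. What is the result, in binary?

Subtract column by column in base 2:
  0-1 → 1 (borrow)
  0-0-1 → 1 (borrow)
  0-0-1 → 1 (borrow)
  0-0-1 → 1 (borrow)
  1-0-1 → 0
  0-0 → 0
  0-0 → 0
  0-0 → 0
  0-1 → 1 (borrow)
  0-1-1 → 0 (borrow)
  1-0-1 → 0
  0-0 → 0
  1-0 → 1
  1-0 → 1
  0-1 → 1 (borrow)
  1-1-1 → 1 (borrow)
  0-1-1 → 0 (borrow)
  1-0-1 → 0
  1-0 → 1
  1-1 → 0
  0-0 → 0
  0-0 → 0
  1-1 → 0
  0-0 → 0
  0-1 → 1 (borrow)
  1-1-1 → 1 (borrow)
  1-0-1 → 0
  1-0 → 1
  1-0 → 1

0b11011000001001111000100001111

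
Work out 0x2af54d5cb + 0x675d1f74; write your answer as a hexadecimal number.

0x316b1f53f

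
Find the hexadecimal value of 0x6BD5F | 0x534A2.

OR each hex digit independently (no carries):
  6|5=7, B|3=B, D|4=D, 5|A=F, F|2=F

0x7BDFF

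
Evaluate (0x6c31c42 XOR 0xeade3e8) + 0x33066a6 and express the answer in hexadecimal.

0xb9f6650

First 0x6c31c42 XOR 0xeade3e8 = 0x86effaa.
Add column by column in base 16, right to left:
  a+6 = 0 carry 1
  a+a+1 = 5 carry 1
  f+6+1 = 6 carry 1
  f+6+1 = 6 carry 1
  e+0+1 = f
  6+3 = 9
  8+3 = b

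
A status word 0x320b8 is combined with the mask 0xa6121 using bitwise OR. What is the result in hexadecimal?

OR each hex digit independently (no carries):
  3|a=b, 2|6=6, 0|1=1, b|2=b, 8|1=9

0xb61b9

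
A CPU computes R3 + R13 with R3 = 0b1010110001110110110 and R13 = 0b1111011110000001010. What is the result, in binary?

Add column by column in base 2, right to left:
  0+0 = 0
  1+1 = 0 carry 1
  1+0+1 = 0 carry 1
  0+1+1 = 0 carry 1
  1+0+1 = 0 carry 1
  1+0+1 = 0 carry 1
  0+0+1 = 1
  1+0 = 1
  1+0 = 1
  1+0 = 1
  0+1 = 1
  0+1 = 1
  0+1 = 1
  1+1 = 0 carry 1
  1+0+1 = 0 carry 1
  0+1+1 = 0 carry 1
  1+1+1 = 1 carry 1
  0+1+1 = 0 carry 1
  1+1+1 = 1 carry 1
  final carry 1

0b11010001111111000000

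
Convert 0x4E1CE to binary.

0b1001110000111001110

Expand each hex digit to 4 bits: 4=0100 E=1110 1=0001 C=1100 E=1110.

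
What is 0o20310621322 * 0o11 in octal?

0o223417034542

Multiply each base-8 digit by 9, carrying:
  2×9 = 18 → write 2 carry 2
  2×9+2 = 20 → write 4 carry 2
  3×9+2 = 29 → write 5 carry 3
  1×9+3 = 12 → write 4 carry 1
  2×9+1 = 19 → write 3 carry 2
  6×9+2 = 56 → write 0 carry 7
  0×9+7 = 7 → write 7
  1×9 = 9 → write 1 carry 1
  3×9+1 = 28 → write 4 carry 3
  0×9+3 = 3 → write 3
  2×9 = 18 → write 2 carry 2
  remaining carry: 2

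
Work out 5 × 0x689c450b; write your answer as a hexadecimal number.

0x20b0d5937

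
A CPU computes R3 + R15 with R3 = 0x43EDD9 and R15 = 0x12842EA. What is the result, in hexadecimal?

Add column by column in base 16, right to left:
  9+A = 3 carry 1
  D+E+1 = C carry 1
  D+2+1 = 0 carry 1
  E+4+1 = 3 carry 1
  3+8+1 = C
  4+2 = 6
  0+1 = 1

0x16C30C3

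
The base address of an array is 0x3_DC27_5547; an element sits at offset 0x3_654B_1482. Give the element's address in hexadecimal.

Add column by column in base 16, right to left:
  7+2 = 9
  4+8 = C
  5+4 = 9
  5+1 = 6
  7+B = 2 carry 1
  2+4+1 = 7
  C+5 = 1 carry 1
  D+6+1 = 4 carry 1
  3+3+1 = 7

0x7417269C9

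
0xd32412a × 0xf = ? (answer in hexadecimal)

0xc5f1d176

Multiply each base-16 digit by 15, carrying:
  a×15 = 150 → write 6 carry 9
  2×15+9 = 39 → write 7 carry 2
  1×15+2 = 17 → write 1 carry 1
  4×15+1 = 61 → write d carry 3
  2×15+3 = 33 → write 1 carry 2
  3×15+2 = 47 → write f carry 2
  d×15+2 = 197 → write 5 carry 12
  remaining carry: c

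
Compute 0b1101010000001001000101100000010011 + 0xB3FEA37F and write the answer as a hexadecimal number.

0x40422FB92

0b1101010000001001000101100000010011 = 0x350245813 in hexadecimal.
Add column by column in base 16, right to left:
  3+F = 2 carry 1
  1+7+1 = 9
  8+3 = B
  5+A = F
  4+E = 2 carry 1
  2+F+1 = 2 carry 1
  0+3+1 = 4
  5+B = 0 carry 1
  3+0+1 = 4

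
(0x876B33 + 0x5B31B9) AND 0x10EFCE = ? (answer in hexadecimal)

Add column by column in base 16, right to left:
  3+9 = C
  3+B = E
  B+1 = C
  6+3 = 9
  7+B = 2 carry 1
  8+5+1 = E
Sum = 0xE29CEC; now AND with 0x10EFCE:
  E&1=0, 2&0=0, 9&E=8, C&F=C, E&C=C, C&E=C

0x8CCC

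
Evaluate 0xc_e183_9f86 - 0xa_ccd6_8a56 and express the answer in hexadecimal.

0x214ad1530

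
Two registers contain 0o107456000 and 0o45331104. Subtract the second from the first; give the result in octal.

Subtract column by column in base 8:
  0-4 → 4 (borrow)
  0-0-1 → 7 (borrow)
  0-1-1 → 6 (borrow)
  6-1-1 → 4
  5-3 → 2
  4-3 → 1
  7-5 → 2
  0-4 → 4 (borrow)
  1-0-1 → 0

0o42124674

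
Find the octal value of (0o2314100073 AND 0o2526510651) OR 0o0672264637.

0o2314100073 AND 0o2526510651 = 0o2104100051.
Then OR with 0o0672264637.

0o2776364677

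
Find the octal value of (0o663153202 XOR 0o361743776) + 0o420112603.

0o1122723377

First 0o663153202 XOR 0o361743776 = 0o502610574.
Add column by column in base 8, right to left:
  4+3 = 7
  7+0 = 7
  5+6 = 3 carry 1
  0+2+1 = 3
  1+1 = 2
  6+1 = 7
  2+0 = 2
  0+2 = 2
  5+4 = 1 carry 1
  final carry 1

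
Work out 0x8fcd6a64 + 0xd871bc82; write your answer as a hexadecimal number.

Add column by column in base 16, right to left:
  4+2 = 6
  6+8 = e
  a+c = 6 carry 1
  6+b+1 = 2 carry 1
  d+1+1 = f
  c+7 = 3 carry 1
  f+8+1 = 8 carry 1
  8+d+1 = 6 carry 1
  final carry 1

0x1683f26e6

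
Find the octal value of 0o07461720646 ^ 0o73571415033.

0o74110335675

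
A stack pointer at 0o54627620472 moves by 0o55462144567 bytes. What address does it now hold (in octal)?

Add column by column in base 8, right to left:
  2+7 = 1 carry 1
  7+6+1 = 6 carry 1
  4+5+1 = 2 carry 1
  0+4+1 = 5
  2+4 = 6
  6+1 = 7
  7+2 = 1 carry 1
  2+6+1 = 1 carry 1
  6+4+1 = 3 carry 1
  4+5+1 = 2 carry 1
  5+5+1 = 3 carry 1
  final carry 1

0o132311765261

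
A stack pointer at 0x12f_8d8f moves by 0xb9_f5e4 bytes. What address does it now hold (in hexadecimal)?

Add column by column in base 16, right to left:
  f+4 = 3 carry 1
  8+e+1 = 7 carry 1
  d+5+1 = 3 carry 1
  8+f+1 = 8 carry 1
  f+9+1 = 9 carry 1
  2+b+1 = e
  1+0 = 1

0x1e98373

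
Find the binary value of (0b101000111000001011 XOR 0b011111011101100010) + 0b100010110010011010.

0b1011010011000000011

First 0b101000111000001011 XOR 0b011111011101100010 = 0b110111100101101001.
Add column by column in base 2, right to left:
  1+0 = 1
  0+1 = 1
  0+0 = 0
  1+1 = 0 carry 1
  0+1+1 = 0 carry 1
  1+0+1 = 0 carry 1
  1+0+1 = 0 carry 1
  0+1+1 = 0 carry 1
  1+0+1 = 0 carry 1
  0+0+1 = 1
  0+1 = 1
  1+1 = 0 carry 1
  1+0+1 = 0 carry 1
  1+1+1 = 1 carry 1
  1+0+1 = 0 carry 1
  0+0+1 = 1
  1+0 = 1
  1+1 = 0 carry 1
  final carry 1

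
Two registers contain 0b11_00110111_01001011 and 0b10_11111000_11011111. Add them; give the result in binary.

0b1100011000000101010

Add column by column in base 2, right to left:
  1+1 = 0 carry 1
  1+1+1 = 1 carry 1
  0+1+1 = 0 carry 1
  1+1+1 = 1 carry 1
  0+1+1 = 0 carry 1
  0+0+1 = 1
  1+1 = 0 carry 1
  0+1+1 = 0 carry 1
  1+0+1 = 0 carry 1
  1+0+1 = 0 carry 1
  1+0+1 = 0 carry 1
  0+1+1 = 0 carry 1
  1+1+1 = 1 carry 1
  1+1+1 = 1 carry 1
  0+1+1 = 0 carry 1
  0+1+1 = 0 carry 1
  1+0+1 = 0 carry 1
  1+1+1 = 1 carry 1
  final carry 1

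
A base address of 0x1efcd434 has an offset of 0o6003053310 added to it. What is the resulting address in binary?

0x1efcd434 = 0b11110111111001101010000110100 in binary.
0o6003053310 = 0b110000000011000101011011001000 in binary.
Add column by column in base 2, right to left:
  0+0 = 0
  0+0 = 0
  1+0 = 1
  0+1 = 1
  1+0 = 1
  1+0 = 1
  0+1 = 1
  0+1 = 1
  0+0 = 0
  0+1 = 1
  1+1 = 0 carry 1
  0+0+1 = 1
  1+1 = 0 carry 1
  0+0+1 = 1
  1+1 = 0 carry 1
  1+0+1 = 0 carry 1
  0+0+1 = 1
  0+0 = 0
  1+1 = 0 carry 1
  1+1+1 = 1 carry 1
  1+0+1 = 0 carry 1
  1+0+1 = 0 carry 1
  1+0+1 = 0 carry 1
  1+0+1 = 0 carry 1
  0+0+1 = 1
  1+0 = 1
  1+0 = 1
  1+0 = 1
  1+1 = 0 carry 1
  0+1+1 = 0 carry 1
  final carry 1

0b1001111000010010010101011111100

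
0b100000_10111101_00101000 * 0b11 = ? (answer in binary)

0b11000100011011101111000

Multiply each base-2 digit by 3, carrying:
  0×3 = 0 → write 0
  0×3 = 0 → write 0
  0×3 = 0 → write 0
  1×3 = 3 → write 1 carry 1
  0×3+1 = 1 → write 1
  1×3 = 3 → write 1 carry 1
  0×3+1 = 1 → write 1
  0×3 = 0 → write 0
  1×3 = 3 → write 1 carry 1
  0×3+1 = 1 → write 1
  1×3 = 3 → write 1 carry 1
  1×3+1 = 4 → write 0 carry 2
  1×3+2 = 5 → write 1 carry 2
  1×3+2 = 5 → write 1 carry 2
  0×3+2 = 2 → write 0 carry 1
  1×3+1 = 4 → write 0 carry 2
  0×3+2 = 2 → write 0 carry 1
  0×3+1 = 1 → write 1
  0×3 = 0 → write 0
  0×3 = 0 → write 0
  0×3 = 0 → write 0
  1×3 = 3 → write 1 carry 1
  remaining carry: 1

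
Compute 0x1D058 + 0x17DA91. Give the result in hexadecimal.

0x19AAE9

Add column by column in base 16, right to left:
  8+1 = 9
  5+9 = E
  0+A = A
  D+D = A carry 1
  1+7+1 = 9
  0+1 = 1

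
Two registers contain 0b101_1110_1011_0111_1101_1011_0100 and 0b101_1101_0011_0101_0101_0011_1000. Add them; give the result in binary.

Add column by column in base 2, right to left:
  0+0 = 0
  0+0 = 0
  1+0 = 1
  0+1 = 1
  1+1 = 0 carry 1
  1+1+1 = 1 carry 1
  0+0+1 = 1
  1+0 = 1
  1+1 = 0 carry 1
  0+0+1 = 1
  1+1 = 0 carry 1
  1+0+1 = 0 carry 1
  1+1+1 = 1 carry 1
  1+0+1 = 0 carry 1
  1+1+1 = 1 carry 1
  0+0+1 = 1
  1+1 = 0 carry 1
  1+1+1 = 1 carry 1
  0+0+1 = 1
  1+0 = 1
  0+1 = 1
  1+0 = 1
  1+1 = 0 carry 1
  1+1+1 = 1 carry 1
  1+1+1 = 1 carry 1
  0+0+1 = 1
  1+1 = 0 carry 1
  final carry 1

0b1011101111101101001011101100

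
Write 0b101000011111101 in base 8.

0o50375

Group the bits in threes: 101 000 011 111 101 → 50375.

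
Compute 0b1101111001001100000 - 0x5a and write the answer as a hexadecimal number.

0x6f206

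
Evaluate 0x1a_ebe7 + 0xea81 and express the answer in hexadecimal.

0x1bd668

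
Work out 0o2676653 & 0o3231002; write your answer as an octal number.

AND each oct digit independently (no carries):
  2&3=2, 6&2=2, 7&3=3, 6&1=0, 6&0=0, 5&0=0, 3&2=2

0o2230002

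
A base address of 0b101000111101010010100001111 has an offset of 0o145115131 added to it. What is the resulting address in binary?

0b110101100110011111101101000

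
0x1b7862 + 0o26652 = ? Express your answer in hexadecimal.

0x1ba60c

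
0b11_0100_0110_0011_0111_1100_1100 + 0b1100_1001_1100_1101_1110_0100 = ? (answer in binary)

0b100000100000000010110110000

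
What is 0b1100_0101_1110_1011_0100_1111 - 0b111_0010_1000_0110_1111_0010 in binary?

0b10100110110010001011101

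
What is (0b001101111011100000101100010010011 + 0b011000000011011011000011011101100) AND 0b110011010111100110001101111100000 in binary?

0b100001010110100010001101101100000

Add column by column in base 2, right to left:
  1+0 = 1
  1+0 = 1
  0+1 = 1
  0+1 = 1
  1+0 = 1
  0+1 = 1
  0+1 = 1
  1+1 = 0 carry 1
  0+0+1 = 1
  0+1 = 1
  0+1 = 1
  1+0 = 1
  1+0 = 1
  0+0 = 0
  1+0 = 1
  0+1 = 1
  0+1 = 1
  0+0 = 0
  0+1 = 1
  0+1 = 1
  1+0 = 1
  1+1 = 0 carry 1
  1+1+1 = 1 carry 1
  0+0+1 = 1
  1+0 = 1
  1+0 = 1
  1+0 = 1
  1+0 = 1
  0+0 = 0
  1+0 = 1
  1+1 = 0 carry 1
  0+1+1 = 0 carry 1
  final carry 1
Sum = 0b100101111110111011101111101111111; now AND with 0b110011010111100110001101111100000:
  100101111110111011101111101111111
& 110011010111100110001101111100000
= 100001010110100010001101101100000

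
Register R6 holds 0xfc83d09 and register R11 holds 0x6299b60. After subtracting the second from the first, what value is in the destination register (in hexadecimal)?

Subtract column by column in base 16:
  9-0 → 9
  0-6 → a (borrow)
  d-b-1 → 1
  3-9 → a (borrow)
  8-9-1 → e (borrow)
  c-2-1 → 9
  f-6 → 9

0x99ea1a9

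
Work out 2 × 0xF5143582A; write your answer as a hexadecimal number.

0x1EA286B054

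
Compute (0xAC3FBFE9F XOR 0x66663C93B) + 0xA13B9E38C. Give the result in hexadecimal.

0x16B9521B30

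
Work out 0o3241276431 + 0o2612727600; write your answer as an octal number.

Add column by column in base 8, right to left:
  1+0 = 1
  3+0 = 3
  4+6 = 2 carry 1
  6+7+1 = 6 carry 1
  7+2+1 = 2 carry 1
  2+7+1 = 2 carry 1
  1+2+1 = 4
  4+1 = 5
  2+6 = 0 carry 1
  3+2+1 = 6

0o6054226231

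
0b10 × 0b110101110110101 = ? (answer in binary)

Multiply each base-2 digit by 2, carrying:
  1×2 = 2 → write 0 carry 1
  0×2+1 = 1 → write 1
  1×2 = 2 → write 0 carry 1
  0×2+1 = 1 → write 1
  1×2 = 2 → write 0 carry 1
  1×2+1 = 3 → write 1 carry 1
  0×2+1 = 1 → write 1
  1×2 = 2 → write 0 carry 1
  1×2+1 = 3 → write 1 carry 1
  1×2+1 = 3 → write 1 carry 1
  0×2+1 = 1 → write 1
  1×2 = 2 → write 0 carry 1
  0×2+1 = 1 → write 1
  1×2 = 2 → write 0 carry 1
  1×2+1 = 3 → write 1 carry 1
  remaining carry: 1

0b1101011101101010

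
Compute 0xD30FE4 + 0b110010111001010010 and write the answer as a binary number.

0b110101100011111000110110

0xD30FE4 = 0b110100110000111111100100 in binary.
Add column by column in base 2, right to left:
  0+0 = 0
  0+1 = 1
  1+0 = 1
  0+0 = 0
  0+1 = 1
  1+0 = 1
  1+1 = 0 carry 1
  1+0+1 = 0 carry 1
  1+0+1 = 0 carry 1
  1+1+1 = 1 carry 1
  1+1+1 = 1 carry 1
  1+1+1 = 1 carry 1
  0+0+1 = 1
  0+1 = 1
  0+0 = 0
  0+0 = 0
  1+1 = 0 carry 1
  1+1+1 = 1 carry 1
  0+0+1 = 1
  0+0 = 0
  1+0 = 1
  0+0 = 0
  1+0 = 1
  1+0 = 1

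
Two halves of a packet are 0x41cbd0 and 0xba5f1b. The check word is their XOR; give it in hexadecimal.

0xfb94cb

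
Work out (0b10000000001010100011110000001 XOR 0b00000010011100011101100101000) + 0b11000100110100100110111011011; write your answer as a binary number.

First 0b10000000001010100011110000001 XOR 0b00000010011100011101100101000 = 0b10000010010110111110010101001.
Add column by column in base 2, right to left:
  1+1 = 0 carry 1
  0+1+1 = 0 carry 1
  0+0+1 = 1
  1+1 = 0 carry 1
  0+1+1 = 0 carry 1
  1+0+1 = 0 carry 1
  0+1+1 = 0 carry 1
  1+1+1 = 1 carry 1
  0+1+1 = 0 carry 1
  0+0+1 = 1
  1+1 = 0 carry 1
  1+1+1 = 1 carry 1
  1+0+1 = 0 carry 1
  1+0+1 = 0 carry 1
  1+1+1 = 1 carry 1
  0+0+1 = 1
  1+0 = 1
  1+1 = 0 carry 1
  0+0+1 = 1
  1+1 = 0 carry 1
  0+1+1 = 0 carry 1
  0+0+1 = 1
  1+0 = 1
  0+1 = 1
  0+0 = 0
  0+0 = 0
  0+0 = 0
  0+1 = 1
  1+1 = 0 carry 1
  final carry 1

0b101000111001011100101010000100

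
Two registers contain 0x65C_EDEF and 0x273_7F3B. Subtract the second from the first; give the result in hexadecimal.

0x3E96EB4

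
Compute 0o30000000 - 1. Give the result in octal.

The trailing 7 digits are 0, so subtracting 1 borrows through: they become 7 and the next digit up decrements.

0o27777777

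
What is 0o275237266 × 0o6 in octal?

0o2157674104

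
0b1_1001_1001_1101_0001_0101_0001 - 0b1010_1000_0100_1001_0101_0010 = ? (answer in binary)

0b111100011000011111111111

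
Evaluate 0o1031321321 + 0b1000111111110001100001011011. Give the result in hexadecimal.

0x1164bb2c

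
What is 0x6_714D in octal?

Expand each hex digit to 4 bits: 6=0110 7=0111 1=0001 4=0100 D=1101.
Group the bits in threes: 001 100 111 000 101 001 101 → 1470515.

0o1470515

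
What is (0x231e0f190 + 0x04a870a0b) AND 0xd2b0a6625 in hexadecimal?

Add column by column in base 16, right to left:
  0+b = b
  9+0 = 9
  1+a = b
  f+0 = f
  0+7 = 7
  e+8 = 6 carry 1
  1+a+1 = c
  3+4 = 7
  2+0 = 2
Sum = 0x27c67fb9b; now AND with 0xd2b0a6625:
  2&d=0, 7&2=2, c&b=8, 6&0=0, 7&a=2, f&6=6, b&6=2, 9&2=0, b&5=1

0x28026201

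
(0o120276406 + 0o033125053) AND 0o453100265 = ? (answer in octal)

Add column by column in base 8, right to left:
  6+3 = 1 carry 1
  0+5+1 = 6
  4+0 = 4
  6+5 = 3 carry 1
  7+2+1 = 2 carry 1
  2+1+1 = 4
  0+3 = 3
  2+3 = 5
  1+0 = 1
Sum = 0o153423461; now AND with 0o453100265:
  1&4=0, 5&5=5, 3&3=3, 4&1=0, 2&0=0, 3&0=0, 4&2=0, 6&6=6, 1&5=1

0o53000061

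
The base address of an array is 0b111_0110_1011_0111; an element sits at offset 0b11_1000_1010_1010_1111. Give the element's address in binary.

Add column by column in base 2, right to left:
  1+1 = 0 carry 1
  1+1+1 = 1 carry 1
  1+1+1 = 1 carry 1
  0+1+1 = 0 carry 1
  1+0+1 = 0 carry 1
  1+1+1 = 1 carry 1
  0+0+1 = 1
  1+1 = 0 carry 1
  0+0+1 = 1
  1+1 = 0 carry 1
  1+0+1 = 0 carry 1
  0+1+1 = 0 carry 1
  1+0+1 = 0 carry 1
  1+0+1 = 0 carry 1
  1+0+1 = 0 carry 1
  0+1+1 = 0 carry 1
  0+1+1 = 0 carry 1
  0+1+1 = 0 carry 1
  final carry 1

0b1000000000101100110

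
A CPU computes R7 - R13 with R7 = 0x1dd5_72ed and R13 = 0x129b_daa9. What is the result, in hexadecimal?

Subtract column by column in base 16:
  d-9 → 4
  e-a → 4
  2-a → 8 (borrow)
  7-d-1 → 9 (borrow)
  5-b-1 → 9 (borrow)
  d-9-1 → 3
  d-2 → b
  1-1 → 0

0xb399844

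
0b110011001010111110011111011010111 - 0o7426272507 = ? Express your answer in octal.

0b110011001010111110011111011010111 = 0o63127637327 in octal.
Subtract column by column in base 8:
  7-7 → 0
  2-0 → 2
  3-5 → 6 (borrow)
  7-2-1 → 4
  3-7 → 4 (borrow)
  6-2-1 → 3
  7-6 → 1
  2-2 → 0
  1-4 → 5 (borrow)
  3-7-1 → 3 (borrow)
  6-0-1 → 5

0o53501344620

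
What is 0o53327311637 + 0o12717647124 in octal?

0o66247160763

Add column by column in base 8, right to left:
  7+4 = 3 carry 1
  3+2+1 = 6
  6+1 = 7
  1+7 = 0 carry 1
  1+4+1 = 6
  3+6 = 1 carry 1
  7+7+1 = 7 carry 1
  2+1+1 = 4
  3+7 = 2 carry 1
  3+2+1 = 6
  5+1 = 6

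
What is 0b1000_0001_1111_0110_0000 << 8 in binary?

Left shift by 8: append 8 zero bits.

0b1000000111110110000000000000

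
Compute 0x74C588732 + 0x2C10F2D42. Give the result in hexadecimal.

Add column by column in base 16, right to left:
  2+2 = 4
  3+4 = 7
  7+D = 4 carry 1
  8+2+1 = B
  8+F = 7 carry 1
  5+0+1 = 6
  C+1 = D
  4+C = 0 carry 1
  7+2+1 = A

0xA0D67B474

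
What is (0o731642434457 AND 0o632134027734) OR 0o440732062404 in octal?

0o731642434457 AND 0o632134027734 = 0o630000024414.
Then OR with 0o440732062404.

0o670732066414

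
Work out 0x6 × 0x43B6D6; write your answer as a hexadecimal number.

0x1964904

Multiply each base-16 digit by 6, carrying:
  6×6 = 36 → write 4 carry 2
  D×6+2 = 80 → write 0 carry 5
  6×6+5 = 41 → write 9 carry 2
  B×6+2 = 68 → write 4 carry 4
  3×6+4 = 22 → write 6 carry 1
  4×6+1 = 25 → write 9 carry 1
  remaining carry: 1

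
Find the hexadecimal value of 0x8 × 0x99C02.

0x4CE010

Multiply each base-16 digit by 8, carrying:
  2×8 = 16 → write 0 carry 1
  0×8+1 = 1 → write 1
  C×8 = 96 → write 0 carry 6
  9×8+6 = 78 → write E carry 4
  9×8+4 = 76 → write C carry 4
  remaining carry: 4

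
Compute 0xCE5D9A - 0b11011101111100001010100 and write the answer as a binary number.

0xCE5D9A = 0b110011100101110110011010 in binary.
Subtract column by column in base 2:
  0-0 → 0
  1-0 → 1
  0-1 → 1 (borrow)
  1-0-1 → 0
  1-1 → 0
  0-0 → 0
  0-1 → 1 (borrow)
  1-0-1 → 0
  1-0 → 1
  0-0 → 0
  1-0 → 1
  1-1 → 0
  1-1 → 0
  0-1 → 1 (borrow)
  1-1-1 → 1 (borrow)
  0-1-1 → 0 (borrow)
  0-0-1 → 1 (borrow)
  1-1-1 → 1 (borrow)
  1-1-1 → 1 (borrow)
  1-1-1 → 1 (borrow)
  0-0-1 → 1 (borrow)
  0-1-1 → 0 (borrow)
  1-1-1 → 1 (borrow)
  1-0-1 → 0

0b10111110110010101000110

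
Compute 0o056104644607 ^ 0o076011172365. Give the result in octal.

XOR each oct digit independently (no carries):
  0^0=0, 5^7=2, 6^6=0, 1^0=1, 0^1=1, 4^1=5, 6^1=7, 4^7=3, 4^2=6, 6^3=5, 0^6=6, 7^5=2

0o020115736562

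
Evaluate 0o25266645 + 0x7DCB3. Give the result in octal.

0o27245130

0x7DCB3 = 0o1756263 in octal.
Add column by column in base 8, right to left:
  5+3 = 0 carry 1
  4+6+1 = 3 carry 1
  6+2+1 = 1 carry 1
  6+6+1 = 5 carry 1
  6+5+1 = 4 carry 1
  2+7+1 = 2 carry 1
  5+1+1 = 7
  2+0 = 2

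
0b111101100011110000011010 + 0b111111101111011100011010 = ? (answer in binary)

Add column by column in base 2, right to left:
  0+0 = 0
  1+1 = 0 carry 1
  0+0+1 = 1
  1+1 = 0 carry 1
  1+1+1 = 1 carry 1
  0+0+1 = 1
  0+0 = 0
  0+0 = 0
  0+1 = 1
  0+1 = 1
  1+1 = 0 carry 1
  1+0+1 = 0 carry 1
  1+1+1 = 1 carry 1
  1+1+1 = 1 carry 1
  0+1+1 = 0 carry 1
  0+1+1 = 0 carry 1
  0+0+1 = 1
  1+1 = 0 carry 1
  1+1+1 = 1 carry 1
  0+1+1 = 0 carry 1
  1+1+1 = 1 carry 1
  1+1+1 = 1 carry 1
  1+1+1 = 1 carry 1
  1+1+1 = 1 carry 1
  final carry 1

0b1111101010011001100110100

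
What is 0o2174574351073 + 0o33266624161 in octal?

0o2230063175254

Add column by column in base 8, right to left:
  3+1 = 4
  7+6 = 5 carry 1
  0+1+1 = 2
  1+4 = 5
  5+2 = 7
  3+6 = 1 carry 1
  4+6+1 = 3 carry 1
  7+6+1 = 6 carry 1
  5+2+1 = 0 carry 1
  4+3+1 = 0 carry 1
  7+3+1 = 3 carry 1
  1+0+1 = 2
  2+0 = 2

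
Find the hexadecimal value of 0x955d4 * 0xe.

0x82b198

Multiply each base-16 digit by 14, carrying:
  4×14 = 56 → write 8 carry 3
  d×14+3 = 185 → write 9 carry 11
  5×14+11 = 81 → write 1 carry 5
  5×14+5 = 75 → write b carry 4
  9×14+4 = 130 → write 2 carry 8
  remaining carry: 8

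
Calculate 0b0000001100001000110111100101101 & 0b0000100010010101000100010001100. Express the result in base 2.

AND bit by bit (1 only where both bits are 1):
  0000001100001000110111100101101
& 0000100010010101000100010001100
= 0000000000000000000100000001100

0b0000000000000000000100000001100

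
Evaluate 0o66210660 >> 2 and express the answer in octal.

2 bits is not a whole number of base-8 digits; in binary: 110110010001000110110000 >> 2 = 1101100100010001101100.

0o15442154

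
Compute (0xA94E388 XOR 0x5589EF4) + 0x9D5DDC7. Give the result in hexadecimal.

First 0xA94E388 XOR 0x5589EF4 = 0xFCC7D7C.
Add column by column in base 16, right to left:
  C+7 = 3 carry 1
  7+C+1 = 4 carry 1
  D+D+1 = B carry 1
  7+D+1 = 5 carry 1
  C+5+1 = 2 carry 1
  C+D+1 = A carry 1
  F+9+1 = 9 carry 1
  final carry 1

0x19A25B43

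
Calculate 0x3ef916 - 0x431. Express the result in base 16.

Subtract column by column in base 16:
  6-1 → 5
  1-3 → e (borrow)
  9-4-1 → 4
  f-0 → f
  e-0 → e
  3-0 → 3

0x3ef4e5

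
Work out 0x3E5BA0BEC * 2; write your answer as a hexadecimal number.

0x7CB7417D8

Multiply each base-16 digit by 2, carrying:
  C×2 = 24 → write 8 carry 1
  E×2+1 = 29 → write D carry 1
  B×2+1 = 23 → write 7 carry 1
  0×2+1 = 1 → write 1
  A×2 = 20 → write 4 carry 1
  B×2+1 = 23 → write 7 carry 1
  5×2+1 = 11 → write B
  E×2 = 28 → write C carry 1
  3×2+1 = 7 → write 7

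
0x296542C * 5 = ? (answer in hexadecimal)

Multiply each base-16 digit by 5, carrying:
  C×5 = 60 → write C carry 3
  2×5+3 = 13 → write D
  4×5 = 20 → write 4 carry 1
  5×5+1 = 26 → write A carry 1
  6×5+1 = 31 → write F carry 1
  9×5+1 = 46 → write E carry 2
  2×5+2 = 12 → write C

0xCEFA4DC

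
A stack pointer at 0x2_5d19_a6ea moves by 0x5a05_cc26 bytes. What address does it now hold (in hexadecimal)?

Add column by column in base 16, right to left:
  a+6 = 0 carry 1
  e+2+1 = 1 carry 1
  6+c+1 = 3 carry 1
  a+c+1 = 7 carry 1
  9+5+1 = f
  1+0 = 1
  d+a = 7 carry 1
  5+5+1 = b
  2+0 = 2

0x2b71f7310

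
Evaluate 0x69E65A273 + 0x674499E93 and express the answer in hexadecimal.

Add column by column in base 16, right to left:
  3+3 = 6
  7+9 = 0 carry 1
  2+E+1 = 1 carry 1
  A+9+1 = 4 carry 1
  5+9+1 = F
  6+4 = A
  E+4 = 2 carry 1
  9+7+1 = 1 carry 1
  6+6+1 = D

0xD12AF4106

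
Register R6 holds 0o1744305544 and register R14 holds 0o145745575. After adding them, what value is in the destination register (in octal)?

Add column by column in base 8, right to left:
  4+5 = 1 carry 1
  4+7+1 = 4 carry 1
  5+5+1 = 3 carry 1
  5+5+1 = 3 carry 1
  0+4+1 = 5
  3+7 = 2 carry 1
  4+5+1 = 2 carry 1
  4+4+1 = 1 carry 1
  7+1+1 = 1 carry 1
  1+0+1 = 2

0o2112253341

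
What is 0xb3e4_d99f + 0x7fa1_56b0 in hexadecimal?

0x13386304f

Add column by column in base 16, right to left:
  f+0 = f
  9+b = 4 carry 1
  9+6+1 = 0 carry 1
  d+5+1 = 3 carry 1
  4+1+1 = 6
  e+a = 8 carry 1
  3+f+1 = 3 carry 1
  b+7+1 = 3 carry 1
  final carry 1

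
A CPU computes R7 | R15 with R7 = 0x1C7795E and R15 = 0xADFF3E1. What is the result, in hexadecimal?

OR each hex digit independently (no carries):
  1|A=B, C|D=D, 7|F=F, 7|F=F, 9|3=B, 5|E=F, E|1=F

0xBDFFBFF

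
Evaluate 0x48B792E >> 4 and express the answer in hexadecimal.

0x48B792

Shifting right by 4 bits = 1 hex digit: drop the last 1.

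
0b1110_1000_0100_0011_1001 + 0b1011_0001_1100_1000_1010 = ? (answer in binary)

Add column by column in base 2, right to left:
  1+0 = 1
  0+1 = 1
  0+0 = 0
  1+1 = 0 carry 1
  1+0+1 = 0 carry 1
  1+0+1 = 0 carry 1
  0+0+1 = 1
  0+1 = 1
  0+0 = 0
  0+0 = 0
  1+1 = 0 carry 1
  0+1+1 = 0 carry 1
  0+1+1 = 0 carry 1
  0+0+1 = 1
  0+0 = 0
  1+0 = 1
  0+1 = 1
  1+1 = 0 carry 1
  1+0+1 = 0 carry 1
  1+1+1 = 1 carry 1
  final carry 1

0b110011010000011000011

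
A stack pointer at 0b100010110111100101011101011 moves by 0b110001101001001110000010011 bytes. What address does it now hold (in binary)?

0b1010100100000110011011111110

Add column by column in base 2, right to left:
  1+1 = 0 carry 1
  1+1+1 = 1 carry 1
  0+0+1 = 1
  1+0 = 1
  0+1 = 1
  1+0 = 1
  1+0 = 1
  1+0 = 1
  0+0 = 0
  1+0 = 1
  0+1 = 1
  1+1 = 0 carry 1
  0+1+1 = 0 carry 1
  0+0+1 = 1
  1+0 = 1
  1+1 = 0 carry 1
  1+0+1 = 0 carry 1
  1+0+1 = 0 carry 1
  0+1+1 = 0 carry 1
  1+0+1 = 0 carry 1
  1+1+1 = 1 carry 1
  0+1+1 = 0 carry 1
  1+0+1 = 0 carry 1
  0+0+1 = 1
  0+0 = 0
  0+1 = 1
  1+1 = 0 carry 1
  final carry 1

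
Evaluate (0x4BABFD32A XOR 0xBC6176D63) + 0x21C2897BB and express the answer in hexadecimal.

0x1198D15604

First 0x4BABFD32A XOR 0xBC6176D63 = 0xF7CA8BE49.
Add column by column in base 16, right to left:
  9+B = 4 carry 1
  4+B+1 = 0 carry 1
  E+7+1 = 6 carry 1
  B+9+1 = 5 carry 1
  8+8+1 = 1 carry 1
  A+2+1 = D
  C+C = 8 carry 1
  7+1+1 = 9
  F+2 = 1 carry 1
  final carry 1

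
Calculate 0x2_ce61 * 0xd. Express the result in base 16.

Multiply each base-16 digit by 13, carrying:
  1×13 = 13 → write d
  6×13 = 78 → write e carry 4
  e×13+4 = 186 → write a carry 11
  c×13+11 = 167 → write 7 carry 10
  2×13+10 = 36 → write 4 carry 2
  remaining carry: 2

0x247aed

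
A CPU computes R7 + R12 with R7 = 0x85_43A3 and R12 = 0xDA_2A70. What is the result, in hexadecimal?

0x15F6E13

Add column by column in base 16, right to left:
  3+0 = 3
  A+7 = 1 carry 1
  3+A+1 = E
  4+2 = 6
  5+A = F
  8+D = 5 carry 1
  final carry 1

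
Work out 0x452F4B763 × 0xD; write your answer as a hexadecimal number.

Multiply each base-16 digit by 13, carrying:
  3×13 = 39 → write 7 carry 2
  6×13+2 = 80 → write 0 carry 5
  7×13+5 = 96 → write 0 carry 6
  B×13+6 = 149 → write 5 carry 9
  4×13+9 = 61 → write D carry 3
  F×13+3 = 198 → write 6 carry 12
  2×13+12 = 38 → write 6 carry 2
  5×13+2 = 67 → write 3 carry 4
  4×13+4 = 56 → write 8 carry 3
  remaining carry: 3

0x38366D5007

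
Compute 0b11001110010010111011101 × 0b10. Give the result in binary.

Multiply each base-2 digit by 2, carrying:
  1×2 = 2 → write 0 carry 1
  0×2+1 = 1 → write 1
  1×2 = 2 → write 0 carry 1
  1×2+1 = 3 → write 1 carry 1
  1×2+1 = 3 → write 1 carry 1
  0×2+1 = 1 → write 1
  1×2 = 2 → write 0 carry 1
  1×2+1 = 3 → write 1 carry 1
  1×2+1 = 3 → write 1 carry 1
  0×2+1 = 1 → write 1
  1×2 = 2 → write 0 carry 1
  0×2+1 = 1 → write 1
  0×2 = 0 → write 0
  1×2 = 2 → write 0 carry 1
  0×2+1 = 1 → write 1
  0×2 = 0 → write 0
  1×2 = 2 → write 0 carry 1
  1×2+1 = 3 → write 1 carry 1
  1×2+1 = 3 → write 1 carry 1
  0×2+1 = 1 → write 1
  0×2 = 0 → write 0
  1×2 = 2 → write 0 carry 1
  1×2+1 = 3 → write 1 carry 1
  remaining carry: 1

0b110011100100101110111010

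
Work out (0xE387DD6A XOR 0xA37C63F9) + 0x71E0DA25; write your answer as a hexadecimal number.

0xB2DC98B8

First 0xE387DD6A XOR 0xA37C63F9 = 0x40FBBE93.
Add column by column in base 16, right to left:
  3+5 = 8
  9+2 = B
  E+A = 8 carry 1
  B+D+1 = 9 carry 1
  B+0+1 = C
  F+E = D carry 1
  0+1+1 = 2
  4+7 = B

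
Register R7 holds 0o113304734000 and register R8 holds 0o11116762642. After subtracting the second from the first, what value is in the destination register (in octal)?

Subtract column by column in base 8:
  0-2 → 6 (borrow)
  0-4-1 → 3 (borrow)
  0-6-1 → 1 (borrow)
  4-2-1 → 1
  3-6 → 5 (borrow)
  7-7-1 → 7 (borrow)
  4-6-1 → 5 (borrow)
  0-1-1 → 6 (borrow)
  3-1-1 → 1
  3-1 → 2
  1-1 → 0
  1-0 → 1

0o102165751136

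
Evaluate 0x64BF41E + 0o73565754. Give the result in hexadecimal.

0x73AE00A

0o73565754 = 0xEEEBEC in hexadecimal.
Add column by column in base 16, right to left:
  E+C = A carry 1
  1+E+1 = 0 carry 1
  4+B+1 = 0 carry 1
  F+E+1 = E carry 1
  B+E+1 = A carry 1
  4+E+1 = 3 carry 1
  6+0+1 = 7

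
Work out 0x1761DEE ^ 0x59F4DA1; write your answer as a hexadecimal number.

0x4E9504F

XOR each hex digit independently (no carries):
  1^5=4, 7^9=E, 6^F=9, 1^4=5, D^D=0, E^A=4, E^1=F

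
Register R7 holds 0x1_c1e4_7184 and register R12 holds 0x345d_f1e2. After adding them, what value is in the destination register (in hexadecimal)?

Add column by column in base 16, right to left:
  4+2 = 6
  8+e = 6 carry 1
  1+1+1 = 3
  7+f = 6 carry 1
  4+d+1 = 2 carry 1
  e+5+1 = 4 carry 1
  1+4+1 = 6
  c+3 = f
  1+0 = 1

0x1f6426366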